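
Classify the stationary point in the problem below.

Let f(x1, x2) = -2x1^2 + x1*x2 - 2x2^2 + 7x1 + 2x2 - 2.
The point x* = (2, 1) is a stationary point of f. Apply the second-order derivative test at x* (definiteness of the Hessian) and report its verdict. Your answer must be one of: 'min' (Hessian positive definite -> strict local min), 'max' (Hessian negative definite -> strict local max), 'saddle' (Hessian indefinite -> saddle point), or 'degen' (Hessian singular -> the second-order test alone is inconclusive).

Compute the Hessian H = grad^2 f:
  H = [[-4, 1], [1, -4]]
Verify stationarity: grad f(x*) = H x* + g = (0, 0).
Eigenvalues of H: -5, -3.
Both eigenvalues < 0, so H is negative definite -> x* is a strict local max.

max


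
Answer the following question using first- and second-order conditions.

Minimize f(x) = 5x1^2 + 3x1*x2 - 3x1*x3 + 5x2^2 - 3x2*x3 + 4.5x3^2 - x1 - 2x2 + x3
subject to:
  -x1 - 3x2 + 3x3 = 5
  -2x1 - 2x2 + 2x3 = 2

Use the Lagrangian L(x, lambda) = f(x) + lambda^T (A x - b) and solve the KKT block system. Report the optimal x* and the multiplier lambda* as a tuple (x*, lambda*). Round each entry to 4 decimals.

Form the Lagrangian:
  L(x, lambda) = (1/2) x^T Q x + c^T x + lambda^T (A x - b)
Stationarity (grad_x L = 0): Q x + c + A^T lambda = 0.
Primal feasibility: A x = b.

This gives the KKT block system:
  [ Q   A^T ] [ x     ]   [-c ]
  [ A    0  ] [ lambda ] = [ b ]

Solving the linear system:
  x*      = (1, -0.8462, 1.1538)
  lambda* = (-6.9615, 4.9808)
  f(x*)   = 13.3462

x* = (1, -0.8462, 1.1538), lambda* = (-6.9615, 4.9808)


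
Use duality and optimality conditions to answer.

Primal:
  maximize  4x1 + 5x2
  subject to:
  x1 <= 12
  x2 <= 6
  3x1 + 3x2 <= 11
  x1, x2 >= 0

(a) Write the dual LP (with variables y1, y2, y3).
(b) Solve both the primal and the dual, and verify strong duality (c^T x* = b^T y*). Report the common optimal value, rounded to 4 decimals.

The standard primal-dual pair for 'max c^T x s.t. A x <= b, x >= 0' is:
  Dual:  min b^T y  s.t.  A^T y >= c,  y >= 0.

So the dual LP is:
  minimize  12y1 + 6y2 + 11y3
  subject to:
    y1 + 3y3 >= 4
    y2 + 3y3 >= 5
    y1, y2, y3 >= 0

Solving the primal: x* = (0, 3.6667).
  primal value c^T x* = 18.3333.
Solving the dual: y* = (0, 0, 1.6667).
  dual value b^T y* = 18.3333.
Strong duality: c^T x* = b^T y*. Confirmed.

18.3333


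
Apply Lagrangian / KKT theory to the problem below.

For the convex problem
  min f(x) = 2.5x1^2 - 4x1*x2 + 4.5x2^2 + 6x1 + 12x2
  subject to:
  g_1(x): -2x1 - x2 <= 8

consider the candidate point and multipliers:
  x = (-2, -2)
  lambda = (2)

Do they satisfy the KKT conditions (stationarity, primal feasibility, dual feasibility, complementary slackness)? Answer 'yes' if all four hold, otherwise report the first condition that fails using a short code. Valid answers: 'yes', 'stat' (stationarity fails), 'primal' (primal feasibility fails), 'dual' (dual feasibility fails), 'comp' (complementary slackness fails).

Gradient of f: grad f(x) = Q x + c = (4, 2)
Constraint values g_i(x) = a_i^T x - b_i:
  g_1((-2, -2)) = -2
Stationarity residual: grad f(x) + sum_i lambda_i a_i = (0, 0)
  -> stationarity OK
Primal feasibility (all g_i <= 0): OK
Dual feasibility (all lambda_i >= 0): OK
Complementary slackness (lambda_i * g_i(x) = 0 for all i): FAILS

Verdict: the first failing condition is complementary_slackness -> comp.

comp


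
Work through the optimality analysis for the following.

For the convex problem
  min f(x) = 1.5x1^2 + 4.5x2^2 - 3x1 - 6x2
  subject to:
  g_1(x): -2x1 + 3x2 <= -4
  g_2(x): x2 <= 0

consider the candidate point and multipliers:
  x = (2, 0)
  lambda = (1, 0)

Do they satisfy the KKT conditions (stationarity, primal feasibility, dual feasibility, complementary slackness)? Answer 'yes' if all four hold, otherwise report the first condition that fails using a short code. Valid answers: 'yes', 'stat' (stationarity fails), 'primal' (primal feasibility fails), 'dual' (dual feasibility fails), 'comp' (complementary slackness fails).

Gradient of f: grad f(x) = Q x + c = (3, -6)
Constraint values g_i(x) = a_i^T x - b_i:
  g_1((2, 0)) = 0
  g_2((2, 0)) = 0
Stationarity residual: grad f(x) + sum_i lambda_i a_i = (1, -3)
  -> stationarity FAILS
Primal feasibility (all g_i <= 0): OK
Dual feasibility (all lambda_i >= 0): OK
Complementary slackness (lambda_i * g_i(x) = 0 for all i): OK

Verdict: the first failing condition is stationarity -> stat.

stat


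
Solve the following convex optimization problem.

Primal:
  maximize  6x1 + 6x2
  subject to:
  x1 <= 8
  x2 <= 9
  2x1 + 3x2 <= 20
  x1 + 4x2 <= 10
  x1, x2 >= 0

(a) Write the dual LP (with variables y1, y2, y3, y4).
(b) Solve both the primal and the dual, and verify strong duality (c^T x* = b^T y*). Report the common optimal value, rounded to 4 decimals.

The standard primal-dual pair for 'max c^T x s.t. A x <= b, x >= 0' is:
  Dual:  min b^T y  s.t.  A^T y >= c,  y >= 0.

So the dual LP is:
  minimize  8y1 + 9y2 + 20y3 + 10y4
  subject to:
    y1 + 2y3 + y4 >= 6
    y2 + 3y3 + 4y4 >= 6
    y1, y2, y3, y4 >= 0

Solving the primal: x* = (8, 0.5).
  primal value c^T x* = 51.
Solving the dual: y* = (4.5, 0, 0, 1.5).
  dual value b^T y* = 51.
Strong duality: c^T x* = b^T y*. Confirmed.

51


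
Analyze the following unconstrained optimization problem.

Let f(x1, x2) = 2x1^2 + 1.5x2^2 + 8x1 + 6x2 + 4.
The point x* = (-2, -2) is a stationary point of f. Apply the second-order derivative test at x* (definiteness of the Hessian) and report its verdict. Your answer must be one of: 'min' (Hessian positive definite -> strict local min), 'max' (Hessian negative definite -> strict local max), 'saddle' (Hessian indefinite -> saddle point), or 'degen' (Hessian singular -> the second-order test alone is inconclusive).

Compute the Hessian H = grad^2 f:
  H = [[4, 0], [0, 3]]
Verify stationarity: grad f(x*) = H x* + g = (0, 0).
Eigenvalues of H: 3, 4.
Both eigenvalues > 0, so H is positive definite -> x* is a strict local min.

min


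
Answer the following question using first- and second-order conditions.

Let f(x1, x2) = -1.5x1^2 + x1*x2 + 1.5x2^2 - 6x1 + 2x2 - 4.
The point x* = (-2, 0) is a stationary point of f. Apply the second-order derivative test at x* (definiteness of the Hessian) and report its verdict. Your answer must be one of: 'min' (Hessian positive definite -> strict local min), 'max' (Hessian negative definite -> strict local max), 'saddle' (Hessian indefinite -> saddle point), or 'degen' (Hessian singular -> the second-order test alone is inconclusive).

Compute the Hessian H = grad^2 f:
  H = [[-3, 1], [1, 3]]
Verify stationarity: grad f(x*) = H x* + g = (0, 0).
Eigenvalues of H: -3.1623, 3.1623.
Eigenvalues have mixed signs, so H is indefinite -> x* is a saddle point.

saddle


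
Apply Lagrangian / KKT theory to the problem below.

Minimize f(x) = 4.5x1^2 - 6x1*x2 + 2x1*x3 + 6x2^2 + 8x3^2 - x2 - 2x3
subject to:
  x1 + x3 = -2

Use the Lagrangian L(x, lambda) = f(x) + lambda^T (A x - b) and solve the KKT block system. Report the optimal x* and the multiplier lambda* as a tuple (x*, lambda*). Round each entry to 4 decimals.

Form the Lagrangian:
  L(x, lambda) = (1/2) x^T Q x + c^T x + lambda^T (A x - b)
Stationarity (grad_x L = 0): Q x + c + A^T lambda = 0.
Primal feasibility: A x = b.

This gives the KKT block system:
  [ Q   A^T ] [ x     ]   [-c ]
  [ A    0  ] [ lambda ] = [ b ]

Solving the linear system:
  x*      = (-1.6389, -0.7361, -0.3611)
  lambda* = (11.0556)
  f(x*)   = 11.7847

x* = (-1.6389, -0.7361, -0.3611), lambda* = (11.0556)


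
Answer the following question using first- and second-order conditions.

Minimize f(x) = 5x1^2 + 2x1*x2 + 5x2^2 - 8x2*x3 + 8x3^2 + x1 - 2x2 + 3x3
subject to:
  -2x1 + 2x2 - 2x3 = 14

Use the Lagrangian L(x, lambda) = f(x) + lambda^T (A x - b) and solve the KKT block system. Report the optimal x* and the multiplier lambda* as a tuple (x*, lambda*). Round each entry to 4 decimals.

Form the Lagrangian:
  L(x, lambda) = (1/2) x^T Q x + c^T x + lambda^T (A x - b)
Stationarity (grad_x L = 0): Q x + c + A^T lambda = 0.
Primal feasibility: A x = b.

This gives the KKT block system:
  [ Q   A^T ] [ x     ]   [-c ]
  [ A    0  ] [ lambda ] = [ b ]

Solving the linear system:
  x*      = (-3.4375, 3.4375, -0.125)
  lambda* = (-13.25)
  f(x*)   = 87.4062

x* = (-3.4375, 3.4375, -0.125), lambda* = (-13.25)


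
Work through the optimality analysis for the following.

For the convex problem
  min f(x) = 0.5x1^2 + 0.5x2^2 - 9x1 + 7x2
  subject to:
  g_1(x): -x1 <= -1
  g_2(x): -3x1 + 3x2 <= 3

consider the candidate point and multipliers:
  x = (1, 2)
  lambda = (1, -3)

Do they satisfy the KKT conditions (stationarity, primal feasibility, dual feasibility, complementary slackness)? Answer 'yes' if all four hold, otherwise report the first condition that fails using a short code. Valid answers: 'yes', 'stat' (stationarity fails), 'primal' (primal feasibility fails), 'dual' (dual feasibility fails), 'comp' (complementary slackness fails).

Gradient of f: grad f(x) = Q x + c = (-8, 9)
Constraint values g_i(x) = a_i^T x - b_i:
  g_1((1, 2)) = 0
  g_2((1, 2)) = 0
Stationarity residual: grad f(x) + sum_i lambda_i a_i = (0, 0)
  -> stationarity OK
Primal feasibility (all g_i <= 0): OK
Dual feasibility (all lambda_i >= 0): FAILS
Complementary slackness (lambda_i * g_i(x) = 0 for all i): OK

Verdict: the first failing condition is dual_feasibility -> dual.

dual


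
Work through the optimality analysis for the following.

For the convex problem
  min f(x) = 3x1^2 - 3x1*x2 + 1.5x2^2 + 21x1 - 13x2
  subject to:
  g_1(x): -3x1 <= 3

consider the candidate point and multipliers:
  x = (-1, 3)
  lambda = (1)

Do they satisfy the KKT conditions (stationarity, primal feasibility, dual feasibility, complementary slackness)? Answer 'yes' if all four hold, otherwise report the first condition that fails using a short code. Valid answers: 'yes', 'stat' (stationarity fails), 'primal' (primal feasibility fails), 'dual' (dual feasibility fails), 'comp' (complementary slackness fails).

Gradient of f: grad f(x) = Q x + c = (6, -1)
Constraint values g_i(x) = a_i^T x - b_i:
  g_1((-1, 3)) = 0
Stationarity residual: grad f(x) + sum_i lambda_i a_i = (3, -1)
  -> stationarity FAILS
Primal feasibility (all g_i <= 0): OK
Dual feasibility (all lambda_i >= 0): OK
Complementary slackness (lambda_i * g_i(x) = 0 for all i): OK

Verdict: the first failing condition is stationarity -> stat.

stat


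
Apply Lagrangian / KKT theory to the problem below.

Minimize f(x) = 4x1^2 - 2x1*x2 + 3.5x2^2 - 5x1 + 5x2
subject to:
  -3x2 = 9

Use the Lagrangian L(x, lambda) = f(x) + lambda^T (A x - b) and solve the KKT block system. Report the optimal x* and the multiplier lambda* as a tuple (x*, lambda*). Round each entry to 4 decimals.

Form the Lagrangian:
  L(x, lambda) = (1/2) x^T Q x + c^T x + lambda^T (A x - b)
Stationarity (grad_x L = 0): Q x + c + A^T lambda = 0.
Primal feasibility: A x = b.

This gives the KKT block system:
  [ Q   A^T ] [ x     ]   [-c ]
  [ A    0  ] [ lambda ] = [ b ]

Solving the linear system:
  x*      = (-0.125, -3)
  lambda* = (-5.25)
  f(x*)   = 16.4375

x* = (-0.125, -3), lambda* = (-5.25)


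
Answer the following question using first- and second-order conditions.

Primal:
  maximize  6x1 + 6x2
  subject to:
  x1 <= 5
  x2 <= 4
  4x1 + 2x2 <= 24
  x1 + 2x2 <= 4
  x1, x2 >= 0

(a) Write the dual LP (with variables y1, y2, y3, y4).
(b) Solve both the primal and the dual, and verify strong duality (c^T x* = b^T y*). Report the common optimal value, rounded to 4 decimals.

The standard primal-dual pair for 'max c^T x s.t. A x <= b, x >= 0' is:
  Dual:  min b^T y  s.t.  A^T y >= c,  y >= 0.

So the dual LP is:
  minimize  5y1 + 4y2 + 24y3 + 4y4
  subject to:
    y1 + 4y3 + y4 >= 6
    y2 + 2y3 + 2y4 >= 6
    y1, y2, y3, y4 >= 0

Solving the primal: x* = (4, 0).
  primal value c^T x* = 24.
Solving the dual: y* = (0, 0, 0, 6).
  dual value b^T y* = 24.
Strong duality: c^T x* = b^T y*. Confirmed.

24


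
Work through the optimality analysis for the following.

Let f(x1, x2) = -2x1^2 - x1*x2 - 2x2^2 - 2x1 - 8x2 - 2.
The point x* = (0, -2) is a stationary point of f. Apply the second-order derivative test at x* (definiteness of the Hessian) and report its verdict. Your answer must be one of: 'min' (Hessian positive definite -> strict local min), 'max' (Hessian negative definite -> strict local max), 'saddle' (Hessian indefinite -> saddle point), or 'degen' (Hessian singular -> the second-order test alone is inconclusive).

Compute the Hessian H = grad^2 f:
  H = [[-4, -1], [-1, -4]]
Verify stationarity: grad f(x*) = H x* + g = (0, 0).
Eigenvalues of H: -5, -3.
Both eigenvalues < 0, so H is negative definite -> x* is a strict local max.

max


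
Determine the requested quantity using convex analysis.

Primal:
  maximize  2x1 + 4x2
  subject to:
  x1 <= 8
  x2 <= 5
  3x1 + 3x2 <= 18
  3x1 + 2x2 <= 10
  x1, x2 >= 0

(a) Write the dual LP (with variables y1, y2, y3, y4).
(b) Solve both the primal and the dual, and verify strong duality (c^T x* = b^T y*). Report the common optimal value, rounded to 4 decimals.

The standard primal-dual pair for 'max c^T x s.t. A x <= b, x >= 0' is:
  Dual:  min b^T y  s.t.  A^T y >= c,  y >= 0.

So the dual LP is:
  minimize  8y1 + 5y2 + 18y3 + 10y4
  subject to:
    y1 + 3y3 + 3y4 >= 2
    y2 + 3y3 + 2y4 >= 4
    y1, y2, y3, y4 >= 0

Solving the primal: x* = (0, 5).
  primal value c^T x* = 20.
Solving the dual: y* = (0, 2.6667, 0, 0.6667).
  dual value b^T y* = 20.
Strong duality: c^T x* = b^T y*. Confirmed.

20


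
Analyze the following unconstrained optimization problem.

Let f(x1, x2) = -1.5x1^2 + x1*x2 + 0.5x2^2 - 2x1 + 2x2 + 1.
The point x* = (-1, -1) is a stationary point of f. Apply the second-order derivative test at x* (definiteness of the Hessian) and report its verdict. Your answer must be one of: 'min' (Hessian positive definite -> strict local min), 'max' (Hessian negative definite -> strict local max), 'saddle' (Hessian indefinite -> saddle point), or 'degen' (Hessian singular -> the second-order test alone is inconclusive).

Compute the Hessian H = grad^2 f:
  H = [[-3, 1], [1, 1]]
Verify stationarity: grad f(x*) = H x* + g = (0, 0).
Eigenvalues of H: -3.2361, 1.2361.
Eigenvalues have mixed signs, so H is indefinite -> x* is a saddle point.

saddle


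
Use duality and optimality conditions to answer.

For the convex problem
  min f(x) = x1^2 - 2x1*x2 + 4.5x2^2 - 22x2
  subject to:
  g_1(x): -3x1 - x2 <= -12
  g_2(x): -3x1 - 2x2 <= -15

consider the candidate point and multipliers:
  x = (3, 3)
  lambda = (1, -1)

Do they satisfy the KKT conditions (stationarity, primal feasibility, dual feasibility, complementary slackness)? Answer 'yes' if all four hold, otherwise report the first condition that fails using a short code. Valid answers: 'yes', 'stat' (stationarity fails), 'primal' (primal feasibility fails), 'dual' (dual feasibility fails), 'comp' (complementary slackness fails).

Gradient of f: grad f(x) = Q x + c = (0, -1)
Constraint values g_i(x) = a_i^T x - b_i:
  g_1((3, 3)) = 0
  g_2((3, 3)) = 0
Stationarity residual: grad f(x) + sum_i lambda_i a_i = (0, 0)
  -> stationarity OK
Primal feasibility (all g_i <= 0): OK
Dual feasibility (all lambda_i >= 0): FAILS
Complementary slackness (lambda_i * g_i(x) = 0 for all i): OK

Verdict: the first failing condition is dual_feasibility -> dual.

dual


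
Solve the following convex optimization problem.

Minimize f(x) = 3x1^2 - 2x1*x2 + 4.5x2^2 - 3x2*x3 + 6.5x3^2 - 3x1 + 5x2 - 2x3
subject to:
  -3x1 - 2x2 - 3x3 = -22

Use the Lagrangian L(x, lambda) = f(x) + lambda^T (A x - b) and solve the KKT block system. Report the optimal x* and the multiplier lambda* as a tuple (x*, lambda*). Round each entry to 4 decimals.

Form the Lagrangian:
  L(x, lambda) = (1/2) x^T Q x + c^T x + lambda^T (A x - b)
Stationarity (grad_x L = 0): Q x + c + A^T lambda = 0.
Primal feasibility: A x = b.

This gives the KKT block system:
  [ Q   A^T ] [ x     ]   [-c ]
  [ A    0  ] [ lambda ] = [ b ]

Solving the linear system:
  x*      = (3.9612, 2.1797, 1.919)
  lambda* = (5.4692)
  f(x*)   = 57.7498

x* = (3.9612, 2.1797, 1.919), lambda* = (5.4692)


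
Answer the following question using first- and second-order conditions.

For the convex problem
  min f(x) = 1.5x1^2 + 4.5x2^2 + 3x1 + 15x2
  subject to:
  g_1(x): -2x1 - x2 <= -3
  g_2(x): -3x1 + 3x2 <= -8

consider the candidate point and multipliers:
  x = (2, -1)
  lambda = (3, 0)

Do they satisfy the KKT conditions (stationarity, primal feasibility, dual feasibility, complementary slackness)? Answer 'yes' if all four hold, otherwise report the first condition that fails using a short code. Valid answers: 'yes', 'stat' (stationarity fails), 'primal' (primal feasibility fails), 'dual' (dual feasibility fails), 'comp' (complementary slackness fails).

Gradient of f: grad f(x) = Q x + c = (9, 6)
Constraint values g_i(x) = a_i^T x - b_i:
  g_1((2, -1)) = 0
  g_2((2, -1)) = -1
Stationarity residual: grad f(x) + sum_i lambda_i a_i = (3, 3)
  -> stationarity FAILS
Primal feasibility (all g_i <= 0): OK
Dual feasibility (all lambda_i >= 0): OK
Complementary slackness (lambda_i * g_i(x) = 0 for all i): OK

Verdict: the first failing condition is stationarity -> stat.

stat


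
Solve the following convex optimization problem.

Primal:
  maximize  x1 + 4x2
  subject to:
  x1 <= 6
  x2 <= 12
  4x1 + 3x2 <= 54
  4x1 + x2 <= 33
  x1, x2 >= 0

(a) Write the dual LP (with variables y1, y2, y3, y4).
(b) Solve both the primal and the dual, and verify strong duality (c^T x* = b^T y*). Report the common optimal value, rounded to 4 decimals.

The standard primal-dual pair for 'max c^T x s.t. A x <= b, x >= 0' is:
  Dual:  min b^T y  s.t.  A^T y >= c,  y >= 0.

So the dual LP is:
  minimize  6y1 + 12y2 + 54y3 + 33y4
  subject to:
    y1 + 4y3 + 4y4 >= 1
    y2 + 3y3 + y4 >= 4
    y1, y2, y3, y4 >= 0

Solving the primal: x* = (4.5, 12).
  primal value c^T x* = 52.5.
Solving the dual: y* = (0, 3.25, 0.25, 0).
  dual value b^T y* = 52.5.
Strong duality: c^T x* = b^T y*. Confirmed.

52.5


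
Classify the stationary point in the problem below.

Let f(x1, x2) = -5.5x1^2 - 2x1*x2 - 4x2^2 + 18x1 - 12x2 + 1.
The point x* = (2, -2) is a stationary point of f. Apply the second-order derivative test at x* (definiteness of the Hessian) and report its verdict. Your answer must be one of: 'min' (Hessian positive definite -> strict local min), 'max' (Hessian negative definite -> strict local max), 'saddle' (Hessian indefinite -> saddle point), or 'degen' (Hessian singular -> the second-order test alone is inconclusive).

Compute the Hessian H = grad^2 f:
  H = [[-11, -2], [-2, -8]]
Verify stationarity: grad f(x*) = H x* + g = (0, 0).
Eigenvalues of H: -12, -7.
Both eigenvalues < 0, so H is negative definite -> x* is a strict local max.

max


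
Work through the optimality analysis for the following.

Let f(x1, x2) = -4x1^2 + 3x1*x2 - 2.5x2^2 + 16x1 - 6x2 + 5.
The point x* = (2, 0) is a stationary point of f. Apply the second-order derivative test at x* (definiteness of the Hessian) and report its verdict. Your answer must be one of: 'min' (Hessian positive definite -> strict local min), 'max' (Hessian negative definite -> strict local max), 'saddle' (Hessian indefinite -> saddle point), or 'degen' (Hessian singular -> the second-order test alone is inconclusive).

Compute the Hessian H = grad^2 f:
  H = [[-8, 3], [3, -5]]
Verify stationarity: grad f(x*) = H x* + g = (0, 0).
Eigenvalues of H: -9.8541, -3.1459.
Both eigenvalues < 0, so H is negative definite -> x* is a strict local max.

max


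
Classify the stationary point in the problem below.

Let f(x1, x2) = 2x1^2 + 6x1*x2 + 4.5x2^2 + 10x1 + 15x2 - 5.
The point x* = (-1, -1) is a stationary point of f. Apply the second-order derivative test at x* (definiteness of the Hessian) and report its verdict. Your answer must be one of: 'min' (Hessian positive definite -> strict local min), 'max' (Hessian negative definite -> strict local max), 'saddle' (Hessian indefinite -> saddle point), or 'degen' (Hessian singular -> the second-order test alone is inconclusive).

Compute the Hessian H = grad^2 f:
  H = [[4, 6], [6, 9]]
Verify stationarity: grad f(x*) = H x* + g = (0, 0).
Eigenvalues of H: 0, 13.
H has a zero eigenvalue (singular; positive semidefinite but not definite), so H is neither positive definite, negative definite, nor indefinite. The second-order test alone is inconclusive -> degen.
(Indeed, f is constant along the null direction of H through x*, so x* is not a strict local extremum.)

degen


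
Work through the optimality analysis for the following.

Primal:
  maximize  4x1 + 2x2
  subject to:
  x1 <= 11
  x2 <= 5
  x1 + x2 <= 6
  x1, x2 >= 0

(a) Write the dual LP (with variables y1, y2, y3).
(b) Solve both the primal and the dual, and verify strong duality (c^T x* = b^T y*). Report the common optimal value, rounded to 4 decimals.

The standard primal-dual pair for 'max c^T x s.t. A x <= b, x >= 0' is:
  Dual:  min b^T y  s.t.  A^T y >= c,  y >= 0.

So the dual LP is:
  minimize  11y1 + 5y2 + 6y3
  subject to:
    y1 + y3 >= 4
    y2 + y3 >= 2
    y1, y2, y3 >= 0

Solving the primal: x* = (6, 0).
  primal value c^T x* = 24.
Solving the dual: y* = (0, 0, 4).
  dual value b^T y* = 24.
Strong duality: c^T x* = b^T y*. Confirmed.

24


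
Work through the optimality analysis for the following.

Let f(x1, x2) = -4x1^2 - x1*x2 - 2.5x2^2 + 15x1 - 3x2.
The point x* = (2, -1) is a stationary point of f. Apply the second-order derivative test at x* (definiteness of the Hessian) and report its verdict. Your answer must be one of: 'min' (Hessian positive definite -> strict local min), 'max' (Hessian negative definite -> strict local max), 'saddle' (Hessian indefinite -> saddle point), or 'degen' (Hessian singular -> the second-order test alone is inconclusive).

Compute the Hessian H = grad^2 f:
  H = [[-8, -1], [-1, -5]]
Verify stationarity: grad f(x*) = H x* + g = (0, 0).
Eigenvalues of H: -8.3028, -4.6972.
Both eigenvalues < 0, so H is negative definite -> x* is a strict local max.

max


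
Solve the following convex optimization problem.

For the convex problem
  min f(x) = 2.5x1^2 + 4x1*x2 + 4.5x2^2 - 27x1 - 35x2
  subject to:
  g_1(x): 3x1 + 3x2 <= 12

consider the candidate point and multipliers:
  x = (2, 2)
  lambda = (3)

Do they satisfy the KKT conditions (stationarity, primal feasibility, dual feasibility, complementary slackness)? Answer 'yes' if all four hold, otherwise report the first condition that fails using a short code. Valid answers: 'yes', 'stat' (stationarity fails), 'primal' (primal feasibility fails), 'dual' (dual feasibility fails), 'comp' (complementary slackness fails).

Gradient of f: grad f(x) = Q x + c = (-9, -9)
Constraint values g_i(x) = a_i^T x - b_i:
  g_1((2, 2)) = 0
Stationarity residual: grad f(x) + sum_i lambda_i a_i = (0, 0)
  -> stationarity OK
Primal feasibility (all g_i <= 0): OK
Dual feasibility (all lambda_i >= 0): OK
Complementary slackness (lambda_i * g_i(x) = 0 for all i): OK

Verdict: yes, KKT holds.

yes


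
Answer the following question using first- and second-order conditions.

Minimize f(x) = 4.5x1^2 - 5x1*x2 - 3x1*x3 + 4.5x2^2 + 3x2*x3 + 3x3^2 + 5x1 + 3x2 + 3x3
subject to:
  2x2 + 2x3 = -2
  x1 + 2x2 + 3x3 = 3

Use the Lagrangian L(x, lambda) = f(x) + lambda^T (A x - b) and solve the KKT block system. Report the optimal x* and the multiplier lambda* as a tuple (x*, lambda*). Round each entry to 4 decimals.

Form the Lagrangian:
  L(x, lambda) = (1/2) x^T Q x + c^T x + lambda^T (A x - b)
Stationarity (grad_x L = 0): Q x + c + A^T lambda = 0.
Primal feasibility: A x = b.

This gives the KKT block system:
  [ Q   A^T ] [ x     ]   [-c ]
  [ A    0  ] [ lambda ] = [ b ]

Solving the linear system:
  x*      = (2.2143, -3.7857, 2.7857)
  lambda* = (52.3929, -35.5)
  f(x*)   = 109.6786

x* = (2.2143, -3.7857, 2.7857), lambda* = (52.3929, -35.5)


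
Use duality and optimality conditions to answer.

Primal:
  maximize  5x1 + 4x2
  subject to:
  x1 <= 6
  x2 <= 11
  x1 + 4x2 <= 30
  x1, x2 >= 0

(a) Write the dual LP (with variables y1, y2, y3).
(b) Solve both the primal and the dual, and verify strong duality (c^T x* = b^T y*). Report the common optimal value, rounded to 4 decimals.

The standard primal-dual pair for 'max c^T x s.t. A x <= b, x >= 0' is:
  Dual:  min b^T y  s.t.  A^T y >= c,  y >= 0.

So the dual LP is:
  minimize  6y1 + 11y2 + 30y3
  subject to:
    y1 + y3 >= 5
    y2 + 4y3 >= 4
    y1, y2, y3 >= 0

Solving the primal: x* = (6, 6).
  primal value c^T x* = 54.
Solving the dual: y* = (4, 0, 1).
  dual value b^T y* = 54.
Strong duality: c^T x* = b^T y*. Confirmed.

54


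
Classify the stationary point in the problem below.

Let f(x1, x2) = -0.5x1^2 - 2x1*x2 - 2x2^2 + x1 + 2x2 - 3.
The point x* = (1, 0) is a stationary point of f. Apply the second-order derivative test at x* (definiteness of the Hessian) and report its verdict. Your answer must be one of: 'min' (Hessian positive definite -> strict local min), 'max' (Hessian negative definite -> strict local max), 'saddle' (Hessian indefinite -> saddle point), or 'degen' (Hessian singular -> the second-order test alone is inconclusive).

Compute the Hessian H = grad^2 f:
  H = [[-1, -2], [-2, -4]]
Verify stationarity: grad f(x*) = H x* + g = (0, 0).
Eigenvalues of H: -5, 0.
H has a zero eigenvalue (singular; negative semidefinite but not definite), so H is neither positive definite, negative definite, nor indefinite. The second-order test alone is inconclusive -> degen.
(Indeed, f is constant along the null direction of H through x*, so x* is not a strict local extremum.)

degen


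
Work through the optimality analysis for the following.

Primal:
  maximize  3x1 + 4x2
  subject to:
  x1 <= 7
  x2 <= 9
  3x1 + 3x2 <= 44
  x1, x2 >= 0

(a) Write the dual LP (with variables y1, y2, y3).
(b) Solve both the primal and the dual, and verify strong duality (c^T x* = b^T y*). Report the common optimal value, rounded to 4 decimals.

The standard primal-dual pair for 'max c^T x s.t. A x <= b, x >= 0' is:
  Dual:  min b^T y  s.t.  A^T y >= c,  y >= 0.

So the dual LP is:
  minimize  7y1 + 9y2 + 44y3
  subject to:
    y1 + 3y3 >= 3
    y2 + 3y3 >= 4
    y1, y2, y3 >= 0

Solving the primal: x* = (5.6667, 9).
  primal value c^T x* = 53.
Solving the dual: y* = (0, 1, 1).
  dual value b^T y* = 53.
Strong duality: c^T x* = b^T y*. Confirmed.

53


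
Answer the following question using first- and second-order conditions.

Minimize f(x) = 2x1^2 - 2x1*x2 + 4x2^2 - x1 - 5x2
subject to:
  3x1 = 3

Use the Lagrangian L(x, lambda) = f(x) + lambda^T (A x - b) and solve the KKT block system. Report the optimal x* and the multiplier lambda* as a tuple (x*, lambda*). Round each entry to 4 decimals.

Form the Lagrangian:
  L(x, lambda) = (1/2) x^T Q x + c^T x + lambda^T (A x - b)
Stationarity (grad_x L = 0): Q x + c + A^T lambda = 0.
Primal feasibility: A x = b.

This gives the KKT block system:
  [ Q   A^T ] [ x     ]   [-c ]
  [ A    0  ] [ lambda ] = [ b ]

Solving the linear system:
  x*      = (1, 0.875)
  lambda* = (-0.4167)
  f(x*)   = -2.0625

x* = (1, 0.875), lambda* = (-0.4167)


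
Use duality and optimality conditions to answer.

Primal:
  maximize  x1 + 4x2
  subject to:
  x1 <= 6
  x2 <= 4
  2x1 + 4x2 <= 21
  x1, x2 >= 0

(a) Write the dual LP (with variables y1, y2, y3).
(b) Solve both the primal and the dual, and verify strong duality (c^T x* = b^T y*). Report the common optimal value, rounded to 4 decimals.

The standard primal-dual pair for 'max c^T x s.t. A x <= b, x >= 0' is:
  Dual:  min b^T y  s.t.  A^T y >= c,  y >= 0.

So the dual LP is:
  minimize  6y1 + 4y2 + 21y3
  subject to:
    y1 + 2y3 >= 1
    y2 + 4y3 >= 4
    y1, y2, y3 >= 0

Solving the primal: x* = (2.5, 4).
  primal value c^T x* = 18.5.
Solving the dual: y* = (0, 2, 0.5).
  dual value b^T y* = 18.5.
Strong duality: c^T x* = b^T y*. Confirmed.

18.5


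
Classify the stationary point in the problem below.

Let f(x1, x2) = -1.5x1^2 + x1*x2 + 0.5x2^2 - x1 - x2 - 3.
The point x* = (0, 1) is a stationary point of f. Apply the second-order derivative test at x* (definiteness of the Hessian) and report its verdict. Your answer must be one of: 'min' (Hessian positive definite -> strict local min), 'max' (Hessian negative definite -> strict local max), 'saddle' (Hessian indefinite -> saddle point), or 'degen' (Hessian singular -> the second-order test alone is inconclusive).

Compute the Hessian H = grad^2 f:
  H = [[-3, 1], [1, 1]]
Verify stationarity: grad f(x*) = H x* + g = (0, 0).
Eigenvalues of H: -3.2361, 1.2361.
Eigenvalues have mixed signs, so H is indefinite -> x* is a saddle point.

saddle


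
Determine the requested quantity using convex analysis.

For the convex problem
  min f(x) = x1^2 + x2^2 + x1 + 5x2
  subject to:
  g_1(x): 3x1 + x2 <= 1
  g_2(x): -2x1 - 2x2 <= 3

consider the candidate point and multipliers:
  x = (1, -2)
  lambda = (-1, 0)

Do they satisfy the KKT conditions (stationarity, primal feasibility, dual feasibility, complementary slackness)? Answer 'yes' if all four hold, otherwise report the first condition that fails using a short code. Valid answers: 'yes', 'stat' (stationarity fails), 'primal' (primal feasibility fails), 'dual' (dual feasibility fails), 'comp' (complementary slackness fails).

Gradient of f: grad f(x) = Q x + c = (3, 1)
Constraint values g_i(x) = a_i^T x - b_i:
  g_1((1, -2)) = 0
  g_2((1, -2)) = -1
Stationarity residual: grad f(x) + sum_i lambda_i a_i = (0, 0)
  -> stationarity OK
Primal feasibility (all g_i <= 0): OK
Dual feasibility (all lambda_i >= 0): FAILS
Complementary slackness (lambda_i * g_i(x) = 0 for all i): OK

Verdict: the first failing condition is dual_feasibility -> dual.

dual


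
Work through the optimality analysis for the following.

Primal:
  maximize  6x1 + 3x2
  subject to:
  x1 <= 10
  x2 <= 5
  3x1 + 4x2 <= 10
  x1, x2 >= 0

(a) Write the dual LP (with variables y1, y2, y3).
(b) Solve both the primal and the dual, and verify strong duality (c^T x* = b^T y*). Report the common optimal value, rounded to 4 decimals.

The standard primal-dual pair for 'max c^T x s.t. A x <= b, x >= 0' is:
  Dual:  min b^T y  s.t.  A^T y >= c,  y >= 0.

So the dual LP is:
  minimize  10y1 + 5y2 + 10y3
  subject to:
    y1 + 3y3 >= 6
    y2 + 4y3 >= 3
    y1, y2, y3 >= 0

Solving the primal: x* = (3.3333, 0).
  primal value c^T x* = 20.
Solving the dual: y* = (0, 0, 2).
  dual value b^T y* = 20.
Strong duality: c^T x* = b^T y*. Confirmed.

20


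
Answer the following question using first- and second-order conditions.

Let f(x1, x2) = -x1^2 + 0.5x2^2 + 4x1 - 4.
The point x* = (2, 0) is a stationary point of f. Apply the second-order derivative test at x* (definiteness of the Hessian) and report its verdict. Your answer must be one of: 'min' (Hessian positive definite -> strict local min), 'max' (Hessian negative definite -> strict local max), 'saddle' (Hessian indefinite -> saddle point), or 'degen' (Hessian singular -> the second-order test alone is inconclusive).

Compute the Hessian H = grad^2 f:
  H = [[-2, 0], [0, 1]]
Verify stationarity: grad f(x*) = H x* + g = (0, 0).
Eigenvalues of H: -2, 1.
Eigenvalues have mixed signs, so H is indefinite -> x* is a saddle point.

saddle


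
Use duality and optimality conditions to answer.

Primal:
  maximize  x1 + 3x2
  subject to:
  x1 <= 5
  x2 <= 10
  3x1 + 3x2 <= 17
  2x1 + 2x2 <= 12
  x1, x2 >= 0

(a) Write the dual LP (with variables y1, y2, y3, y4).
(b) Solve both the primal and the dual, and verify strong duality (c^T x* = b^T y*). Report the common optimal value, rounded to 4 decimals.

The standard primal-dual pair for 'max c^T x s.t. A x <= b, x >= 0' is:
  Dual:  min b^T y  s.t.  A^T y >= c,  y >= 0.

So the dual LP is:
  minimize  5y1 + 10y2 + 17y3 + 12y4
  subject to:
    y1 + 3y3 + 2y4 >= 1
    y2 + 3y3 + 2y4 >= 3
    y1, y2, y3, y4 >= 0

Solving the primal: x* = (0, 5.6667).
  primal value c^T x* = 17.
Solving the dual: y* = (0, 0, 1, 0).
  dual value b^T y* = 17.
Strong duality: c^T x* = b^T y*. Confirmed.

17


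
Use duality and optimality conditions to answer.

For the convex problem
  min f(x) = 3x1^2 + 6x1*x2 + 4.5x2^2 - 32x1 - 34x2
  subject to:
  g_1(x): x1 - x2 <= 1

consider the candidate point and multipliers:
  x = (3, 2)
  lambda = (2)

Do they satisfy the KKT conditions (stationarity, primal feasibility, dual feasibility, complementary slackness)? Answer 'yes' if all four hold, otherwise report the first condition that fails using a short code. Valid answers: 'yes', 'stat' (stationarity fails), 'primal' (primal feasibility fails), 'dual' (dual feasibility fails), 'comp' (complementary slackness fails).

Gradient of f: grad f(x) = Q x + c = (-2, 2)
Constraint values g_i(x) = a_i^T x - b_i:
  g_1((3, 2)) = 0
Stationarity residual: grad f(x) + sum_i lambda_i a_i = (0, 0)
  -> stationarity OK
Primal feasibility (all g_i <= 0): OK
Dual feasibility (all lambda_i >= 0): OK
Complementary slackness (lambda_i * g_i(x) = 0 for all i): OK

Verdict: yes, KKT holds.

yes


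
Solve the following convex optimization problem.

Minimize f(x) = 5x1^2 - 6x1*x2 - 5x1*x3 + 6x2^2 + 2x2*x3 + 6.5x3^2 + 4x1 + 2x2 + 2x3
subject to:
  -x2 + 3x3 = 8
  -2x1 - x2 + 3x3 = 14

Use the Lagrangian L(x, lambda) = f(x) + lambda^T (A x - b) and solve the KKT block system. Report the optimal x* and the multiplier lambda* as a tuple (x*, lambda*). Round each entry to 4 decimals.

Form the Lagrangian:
  L(x, lambda) = (1/2) x^T Q x + c^T x + lambda^T (A x - b)
Stationarity (grad_x L = 0): Q x + c + A^T lambda = 0.
Primal feasibility: A x = b.

This gives the KKT block system:
  [ Q   A^T ] [ x     ]   [-c ]
  [ A    0  ] [ lambda ] = [ b ]

Solving the linear system:
  x*      = (-3, -2.8797, 1.7068)
  lambda* = (-2.515, -8.6278)
  f(x*)   = 63.282

x* = (-3, -2.8797, 1.7068), lambda* = (-2.515, -8.6278)


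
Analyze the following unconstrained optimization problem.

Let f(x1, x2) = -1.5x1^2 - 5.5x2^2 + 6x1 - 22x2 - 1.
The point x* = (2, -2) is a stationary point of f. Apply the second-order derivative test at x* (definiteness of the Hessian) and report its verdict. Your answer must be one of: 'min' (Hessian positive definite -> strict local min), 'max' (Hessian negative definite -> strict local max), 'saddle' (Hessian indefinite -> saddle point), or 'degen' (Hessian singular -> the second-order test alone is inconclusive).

Compute the Hessian H = grad^2 f:
  H = [[-3, 0], [0, -11]]
Verify stationarity: grad f(x*) = H x* + g = (0, 0).
Eigenvalues of H: -11, -3.
Both eigenvalues < 0, so H is negative definite -> x* is a strict local max.

max


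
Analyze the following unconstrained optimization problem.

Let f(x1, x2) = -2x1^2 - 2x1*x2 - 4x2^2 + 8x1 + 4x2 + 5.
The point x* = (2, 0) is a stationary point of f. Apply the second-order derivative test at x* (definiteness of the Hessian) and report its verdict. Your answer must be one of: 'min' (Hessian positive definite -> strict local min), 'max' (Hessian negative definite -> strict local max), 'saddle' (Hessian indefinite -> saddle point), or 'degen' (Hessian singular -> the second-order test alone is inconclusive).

Compute the Hessian H = grad^2 f:
  H = [[-4, -2], [-2, -8]]
Verify stationarity: grad f(x*) = H x* + g = (0, 0).
Eigenvalues of H: -8.8284, -3.1716.
Both eigenvalues < 0, so H is negative definite -> x* is a strict local max.

max


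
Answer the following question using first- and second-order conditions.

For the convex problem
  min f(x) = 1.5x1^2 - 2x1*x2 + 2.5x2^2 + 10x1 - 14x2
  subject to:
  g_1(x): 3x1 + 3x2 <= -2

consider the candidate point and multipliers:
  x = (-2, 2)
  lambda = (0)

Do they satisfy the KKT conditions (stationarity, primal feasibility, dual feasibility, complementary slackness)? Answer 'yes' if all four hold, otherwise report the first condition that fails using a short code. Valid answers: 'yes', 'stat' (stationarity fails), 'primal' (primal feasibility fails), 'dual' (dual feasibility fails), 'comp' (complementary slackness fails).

Gradient of f: grad f(x) = Q x + c = (0, 0)
Constraint values g_i(x) = a_i^T x - b_i:
  g_1((-2, 2)) = 2
Stationarity residual: grad f(x) + sum_i lambda_i a_i = (0, 0)
  -> stationarity OK
Primal feasibility (all g_i <= 0): FAILS
Dual feasibility (all lambda_i >= 0): OK
Complementary slackness (lambda_i * g_i(x) = 0 for all i): OK

Verdict: the first failing condition is primal_feasibility -> primal.

primal


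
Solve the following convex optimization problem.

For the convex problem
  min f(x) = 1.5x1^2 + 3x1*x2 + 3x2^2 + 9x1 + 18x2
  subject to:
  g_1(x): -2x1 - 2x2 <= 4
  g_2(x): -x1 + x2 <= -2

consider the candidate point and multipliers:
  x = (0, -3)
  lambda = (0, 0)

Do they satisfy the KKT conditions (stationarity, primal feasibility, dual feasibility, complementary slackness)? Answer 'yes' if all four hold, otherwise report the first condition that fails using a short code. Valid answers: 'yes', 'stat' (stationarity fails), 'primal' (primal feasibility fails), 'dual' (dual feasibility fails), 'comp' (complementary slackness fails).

Gradient of f: grad f(x) = Q x + c = (0, 0)
Constraint values g_i(x) = a_i^T x - b_i:
  g_1((0, -3)) = 2
  g_2((0, -3)) = -1
Stationarity residual: grad f(x) + sum_i lambda_i a_i = (0, 0)
  -> stationarity OK
Primal feasibility (all g_i <= 0): FAILS
Dual feasibility (all lambda_i >= 0): OK
Complementary slackness (lambda_i * g_i(x) = 0 for all i): OK

Verdict: the first failing condition is primal_feasibility -> primal.

primal


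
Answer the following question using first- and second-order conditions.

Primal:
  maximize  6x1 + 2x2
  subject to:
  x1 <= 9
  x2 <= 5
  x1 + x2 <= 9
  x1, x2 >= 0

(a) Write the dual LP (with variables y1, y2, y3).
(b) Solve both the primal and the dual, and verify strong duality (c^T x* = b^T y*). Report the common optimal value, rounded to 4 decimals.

The standard primal-dual pair for 'max c^T x s.t. A x <= b, x >= 0' is:
  Dual:  min b^T y  s.t.  A^T y >= c,  y >= 0.

So the dual LP is:
  minimize  9y1 + 5y2 + 9y3
  subject to:
    y1 + y3 >= 6
    y2 + y3 >= 2
    y1, y2, y3 >= 0

Solving the primal: x* = (9, 0).
  primal value c^T x* = 54.
Solving the dual: y* = (4, 0, 2).
  dual value b^T y* = 54.
Strong duality: c^T x* = b^T y*. Confirmed.

54


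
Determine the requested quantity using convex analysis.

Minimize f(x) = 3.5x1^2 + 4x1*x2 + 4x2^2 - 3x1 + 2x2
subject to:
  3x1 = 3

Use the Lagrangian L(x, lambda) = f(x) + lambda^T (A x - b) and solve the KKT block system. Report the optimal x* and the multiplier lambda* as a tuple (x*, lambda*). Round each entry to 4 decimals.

Form the Lagrangian:
  L(x, lambda) = (1/2) x^T Q x + c^T x + lambda^T (A x - b)
Stationarity (grad_x L = 0): Q x + c + A^T lambda = 0.
Primal feasibility: A x = b.

This gives the KKT block system:
  [ Q   A^T ] [ x     ]   [-c ]
  [ A    0  ] [ lambda ] = [ b ]

Solving the linear system:
  x*      = (1, -0.75)
  lambda* = (-0.3333)
  f(x*)   = -1.75

x* = (1, -0.75), lambda* = (-0.3333)


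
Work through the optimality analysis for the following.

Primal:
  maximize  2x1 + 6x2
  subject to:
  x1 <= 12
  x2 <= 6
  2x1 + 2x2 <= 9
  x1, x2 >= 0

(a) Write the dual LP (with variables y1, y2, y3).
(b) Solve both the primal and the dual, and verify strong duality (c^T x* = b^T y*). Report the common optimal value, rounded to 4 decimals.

The standard primal-dual pair for 'max c^T x s.t. A x <= b, x >= 0' is:
  Dual:  min b^T y  s.t.  A^T y >= c,  y >= 0.

So the dual LP is:
  minimize  12y1 + 6y2 + 9y3
  subject to:
    y1 + 2y3 >= 2
    y2 + 2y3 >= 6
    y1, y2, y3 >= 0

Solving the primal: x* = (0, 4.5).
  primal value c^T x* = 27.
Solving the dual: y* = (0, 0, 3).
  dual value b^T y* = 27.
Strong duality: c^T x* = b^T y*. Confirmed.

27


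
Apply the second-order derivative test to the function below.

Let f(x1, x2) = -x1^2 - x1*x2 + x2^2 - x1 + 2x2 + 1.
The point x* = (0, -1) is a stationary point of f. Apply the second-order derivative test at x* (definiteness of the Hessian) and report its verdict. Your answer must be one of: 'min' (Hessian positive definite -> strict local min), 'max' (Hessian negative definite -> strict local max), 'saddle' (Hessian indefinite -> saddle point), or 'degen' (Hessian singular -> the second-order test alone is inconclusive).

Compute the Hessian H = grad^2 f:
  H = [[-2, -1], [-1, 2]]
Verify stationarity: grad f(x*) = H x* + g = (0, 0).
Eigenvalues of H: -2.2361, 2.2361.
Eigenvalues have mixed signs, so H is indefinite -> x* is a saddle point.

saddle
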